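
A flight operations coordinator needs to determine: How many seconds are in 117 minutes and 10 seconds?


Minutes: 117
Seconds: 10
Convert minutes to seconds: 117 x 60 = 7020
Add remaining seconds: 7020 + 10 = 7030

7030


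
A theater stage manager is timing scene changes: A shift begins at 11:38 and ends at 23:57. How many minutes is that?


Start time: 11:38 = 698 minutes from midnight
End time: 23:57 = 1437 minutes from midnight
Difference: 1437 - 698 = 739 minutes
That is 12 hours and 19 minutes

739


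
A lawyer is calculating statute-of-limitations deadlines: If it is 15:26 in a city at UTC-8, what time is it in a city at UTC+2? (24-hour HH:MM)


Local time: 15:26 at UTC-8 (offset -8h)
Target zone: UTC+2 (offset 2h)
Difference: 2 - (-8) = 10 hours
Calculation: 15 + (10) = 25
Wraparound: (25) mod 24 = 1
Result: 01:26

01:26


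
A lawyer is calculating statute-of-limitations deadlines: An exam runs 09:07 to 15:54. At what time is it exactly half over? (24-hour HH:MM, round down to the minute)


Start time: 09:07 = 547 minutes from midnight
End time: 15:54 = 954 minutes from midnight
Sum: 547 + 954 = 1501
Midpoint: 1501 / 2 = 750 minutes
Convert: 750 / 60 = 12 hours, 30 minutes
Result: 12:30

12:30


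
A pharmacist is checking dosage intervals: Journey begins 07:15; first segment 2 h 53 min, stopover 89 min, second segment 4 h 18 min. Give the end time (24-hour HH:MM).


Depart: 07:15
Leg 1: +173 min -> 10:08
Layover: +89 min -> 11:37
Leg 2: +258 min -> 15:55
Total travel: 520 minutes = 8h 40m
Arrival: 15:55

15:55


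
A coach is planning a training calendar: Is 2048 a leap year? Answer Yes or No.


Year: 2048
Divisible by 4? 2048 / 4 = 512.0 -> Yes
Divisible by 100? 2048 / 100 = 20.48 -> No
Divisible by 4 but not 100, so it IS a leap year

Yes


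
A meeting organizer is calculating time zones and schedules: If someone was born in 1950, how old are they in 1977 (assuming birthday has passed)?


Birth year: 1950
Current year: 1977
Age = current year - birth year
Age = 1977 - 1950 = 27

27


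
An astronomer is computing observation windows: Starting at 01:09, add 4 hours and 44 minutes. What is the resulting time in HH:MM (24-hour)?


Start time: 01:09
Adding: 4 hours 44 minutes
Minutes: 9 + 44 = 53
Hours: 1 + 4 + 0 = 5
Result: 05:53

05:53


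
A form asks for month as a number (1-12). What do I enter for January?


Calendar month order:
1. January <--
2. February
January is month number 1

1


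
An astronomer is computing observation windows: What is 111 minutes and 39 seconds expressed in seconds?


Minutes: 111
Extra seconds: 39
Seconds per minute: 60
Minutes to seconds: 111 x 60 = 6660
Total: 6660 + 39 = 6699

6699


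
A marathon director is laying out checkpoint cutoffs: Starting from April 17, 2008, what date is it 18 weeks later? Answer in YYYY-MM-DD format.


Start: 2008-04-17
Weeks to add: 18
Convert to days: 18 x 7 = 126 days
Add 126 days to 2008-04-17
Result: 2008-08-21

2008-08-21


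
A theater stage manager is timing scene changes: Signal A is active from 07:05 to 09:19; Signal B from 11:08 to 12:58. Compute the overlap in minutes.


Interval A: [425, 559] minutes from midnight
Interval B: [668, 778] minutes from midnight
Overlap start = max(425, 668) = 668
Overlap end = min(559, 778) = 559
End <= start, so the intervals do not overlap: 0 minutes

0


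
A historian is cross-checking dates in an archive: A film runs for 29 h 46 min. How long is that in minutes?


Hours: 29
Minutes: 46
Convert hours to minutes: 29 x 60 = 1740
Add remaining minutes: 1740 + 46 = 1786

1786


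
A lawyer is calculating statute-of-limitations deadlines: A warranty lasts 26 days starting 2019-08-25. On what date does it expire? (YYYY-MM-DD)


Start: 2019-08-25
Adding 26 days
Days remaining in August: 6
After August: 20 days still to add
September 2019 has 30 days, need 20
Result: 2019-09-20

2019-09-20


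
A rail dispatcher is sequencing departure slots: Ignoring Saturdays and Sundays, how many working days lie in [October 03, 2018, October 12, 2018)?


Start: 2018-10-03 (Wednesday)
End (exclusive): 2018-10-12 (Friday)
Total calendar days: 9
Full weeks: 9 // 7 = 1 -> 5 weekdays
Remaining 2 days starting on Wednesday:
  Wed(w), Thu(w) -> 2 weekdays
Total business days: 5 + 2 = 7

7


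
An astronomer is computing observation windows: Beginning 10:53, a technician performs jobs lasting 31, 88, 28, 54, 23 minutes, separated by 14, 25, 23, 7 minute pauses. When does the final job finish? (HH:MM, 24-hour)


Start: 10:53 = 653 min from midnight
  after task 1 (31 min): 11:24
  after break (14 min): 11:38
  after task 2 (88 min): 13:06
  after break (25 min): 13:31
  after task 3 (28 min): 13:59
  after break (23 min): 14:22
  after task 4 (54 min): 15:16
  after break (7 min): 15:23
  after task 5 (23 min): 15:46
Total elapsed: 293 minutes
End time: 15:46

15:46


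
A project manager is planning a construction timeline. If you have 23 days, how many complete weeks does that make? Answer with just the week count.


Total days: 23
Days per week: 7
Division: 23 / 7 = 3 remainder 2
Complete weeks: 3
Remaining days: 2

3


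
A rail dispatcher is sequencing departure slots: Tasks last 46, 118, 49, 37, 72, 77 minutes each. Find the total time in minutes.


Durations: 46, 118, 49, 37, 72, 77
Running sum: 46
+ 118 = 164
+ 49 = 213
+ 37 = 250
+ 72 = 322
+ 77 = 399
Total duration: 399 minutes
That is 6 hours and 39 minutes

399


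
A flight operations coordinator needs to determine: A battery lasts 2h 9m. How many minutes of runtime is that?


Hours: 2
Extra minutes: 9
Minutes per hour: 60
Hours to minutes: 2 x 60 = 120
Total: 120 + 9 = 129

129


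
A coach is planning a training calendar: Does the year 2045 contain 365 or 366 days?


Year: 2045
Check leap year rules:
Divisible by 4? No
2045 is not a leap year
Days: 365

365


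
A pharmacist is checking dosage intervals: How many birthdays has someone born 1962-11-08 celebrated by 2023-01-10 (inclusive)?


Birth: 1962-11-08
Reference: 2023-01-10
Year difference: 2023 - 1962 = 61
Has birthday (11-08) occurred by 01-10? No
Birthday not yet reached this year -> subtract 1
Age in full years: 60

60


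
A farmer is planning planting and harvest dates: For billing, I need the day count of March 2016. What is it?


Month: March
Year: 2016
March is a 31-day month
Total: 31 days

31


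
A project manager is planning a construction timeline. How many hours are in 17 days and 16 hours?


Days: 17
Extra hours: 16
Hours per day: 24
Days to hours: 17 x 24 = 408
Total: 408 + 16 = 424

424


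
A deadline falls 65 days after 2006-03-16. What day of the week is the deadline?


Start: 2006-03-16 (Thursday)
Step 1 - find target date: add 65 days
  2006-03-16 + 65 days = 2006-05-20
Step 2 - day of week:
  65 mod 7 = 2
  Thursday + 2 days -> Saturday
Result: Saturday (2006-05-20)

Saturday


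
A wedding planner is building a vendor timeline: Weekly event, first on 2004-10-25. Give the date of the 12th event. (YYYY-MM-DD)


First occurrence: 2004-10-25 (occurrence 1)
Each occurrence is 7 days after the previous.
Occurrence 12 is 11 weeks after the first.
11 weeks = 77 days
2004-10-25 + 77 days = 2005-01-10

2005-01-10


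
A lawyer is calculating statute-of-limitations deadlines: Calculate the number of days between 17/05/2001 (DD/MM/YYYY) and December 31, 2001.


Start: May 17, 2001
End: December 31, 2001
Days left in May: 14
June: 30
July: 31
August: 31
September: 30
... plus remaining months
Sum of remaining months: 214
Total: 14 + 214 = 228

228


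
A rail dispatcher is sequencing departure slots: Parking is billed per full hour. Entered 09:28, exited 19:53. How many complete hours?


Start: 09:28
End: 19:53
Hour difference: 19 - 9 = 10 hours
Minute difference: 53 - 28 = 25 minutes
Total minutes: 625
Complete hours: 625 / 60 = 10 (remainder 25)

10


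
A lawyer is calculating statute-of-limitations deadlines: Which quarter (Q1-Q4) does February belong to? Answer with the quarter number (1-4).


Month: February (month 2)
Q1: January-March (months 1-3)
Q2: April-June (months 4-6)
Q3: July-September (months 7-9)
Q4: October-December (months 10-12)
Month 2 falls in Q1

1


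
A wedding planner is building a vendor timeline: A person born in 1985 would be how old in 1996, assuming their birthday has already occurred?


Birth year: 1985
Current year: 1996
Age = current year - birth year
Age = 1996 - 1985 = 11

11


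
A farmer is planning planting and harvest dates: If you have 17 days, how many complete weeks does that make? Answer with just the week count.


Total days: 17
Days per week: 7
Division: 17 / 7 = 2 remainder 3
Complete weeks: 2
Remaining days: 3

2


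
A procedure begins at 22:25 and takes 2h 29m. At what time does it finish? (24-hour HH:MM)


Start time: 22:25
Adding: 2 hours 29 minutes
Minutes: 25 + 29 = 54
Hours: 22 + 2 + 0 = 24
Hour wraparound: 24 mod 24 = 0
Result: 00:54

00:54


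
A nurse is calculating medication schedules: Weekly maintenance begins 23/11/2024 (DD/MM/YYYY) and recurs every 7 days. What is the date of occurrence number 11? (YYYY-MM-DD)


First occurrence: 2024-11-23 (occurrence 1)
Each occurrence is 7 days after the previous.
Occurrence 11 is 10 weeks after the first.
10 weeks = 70 days
2024-11-23 + 70 days = 2025-02-01

2025-02-01


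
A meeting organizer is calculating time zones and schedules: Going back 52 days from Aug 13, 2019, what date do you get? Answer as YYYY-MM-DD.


Start: 2019-08-13
Subtracting 52 days
Days already passed in August: 13
After going back through August: 39 more days to subtract
July 2019: 31 days, 8 remaining
June 2019 has 30 days, need 8
Result: 2019-06-22

2019-06-22


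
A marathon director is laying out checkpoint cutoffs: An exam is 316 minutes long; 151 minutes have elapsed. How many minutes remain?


Total budget: 316 minutes
Time used: 151 minutes
Remaining: 316 - 151 = 165 minutes
Percent used: 47.8%
Percent remaining: 52.2%

165


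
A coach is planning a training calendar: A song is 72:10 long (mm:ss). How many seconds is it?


Minutes: 72
Extra seconds: 10
Seconds per minute: 60
Minutes to seconds: 72 x 60 = 4320
Total: 4320 + 10 = 4330

4330


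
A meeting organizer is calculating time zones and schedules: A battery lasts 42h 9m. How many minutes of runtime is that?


Hours: 42
Extra minutes: 9
Minutes per hour: 60
Hours to minutes: 42 x 60 = 2520
Total: 2520 + 9 = 2529

2529


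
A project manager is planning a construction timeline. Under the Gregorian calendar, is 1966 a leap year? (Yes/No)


Year: 1966
Divisible by 4? 1966 / 4 = 491.5 -> No
Not divisible by 4, so NOT a leap year

No


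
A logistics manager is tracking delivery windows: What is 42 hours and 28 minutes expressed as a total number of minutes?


Hours: 42
Minutes: 28
Convert hours to minutes: 42 x 60 = 2520
Add remaining minutes: 2520 + 28 = 2548

2548


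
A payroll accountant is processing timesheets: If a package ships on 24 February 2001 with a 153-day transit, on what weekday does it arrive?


Start: 2001-02-24 (Saturday)
Step 1 - find target date: add 153 days
  2001-02-24 + 153 days = 2001-07-27
Step 2 - day of week:
  153 mod 7 = 6
  Saturday + 6 days -> Friday
Result: Friday (2001-07-27)

Friday


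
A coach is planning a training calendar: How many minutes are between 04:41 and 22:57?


Start time: 04:41 = 281 minutes from midnight
End time: 22:57 = 1377 minutes from midnight
Difference: 1377 - 281 = 1096 minutes
That is 18 hours and 16 minutes

1096


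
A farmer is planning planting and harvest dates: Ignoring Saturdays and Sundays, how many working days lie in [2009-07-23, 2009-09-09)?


Start: 2009-07-23 (Thursday)
End (exclusive): 2009-09-09 (Wednesday)
Total calendar days: 48
Full weeks: 48 // 7 = 6 -> 30 weekdays
Remaining 6 days starting on Thursday:
  Thu(w), Fri(w), Sat(-), Sun(-), Mon(w), Tue(w) -> 4 weekdays
Total business days: 30 + 4 = 34

34


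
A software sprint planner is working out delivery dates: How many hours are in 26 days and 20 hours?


Days: 26
Extra hours: 20
Hours per day: 24
Days to hours: 26 x 24 = 624
Total: 624 + 20 = 644

644


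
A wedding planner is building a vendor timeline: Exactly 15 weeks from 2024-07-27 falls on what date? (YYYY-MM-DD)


Start: 2024-07-27
Weeks to add: 15
Convert to days: 15 x 7 = 105 days
Add 105 days to 2024-07-27
Result: 2024-11-09

2024-11-09


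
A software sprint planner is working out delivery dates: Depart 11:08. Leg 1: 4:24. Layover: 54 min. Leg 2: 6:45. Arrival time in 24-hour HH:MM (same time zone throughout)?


Depart: 11:08
Leg 1: +264 min -> 15:32
Layover: +54 min -> 16:26
Leg 2: +405 min -> 23:11
Total travel: 723 minutes = 12h 3m
Arrival: 23:11

23:11


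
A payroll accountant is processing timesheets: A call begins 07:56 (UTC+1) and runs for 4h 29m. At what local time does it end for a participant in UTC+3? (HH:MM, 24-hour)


Start: 07:56 in UTC+1
Step 1 - add duration:
  minutes: 56 + 29 = 85 (carry 1h)
  hours: 7 + 4 + 1 = 12
  end in UTC+1: 12:25
Step 2 - convert UTC+1 -> UTC+3:
  offset difference: 3 - (1) = 2 hours
  12 + (2) = 14 -> mod 24 = 14
Result: 14:25 in UTC+3

14:25


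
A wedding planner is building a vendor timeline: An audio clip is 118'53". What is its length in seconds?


Minutes: 118
Seconds: 53
Convert minutes to seconds: 118 x 60 = 7080
Add remaining seconds: 7080 + 53 = 7133

7133


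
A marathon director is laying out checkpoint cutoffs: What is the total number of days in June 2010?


Month: June
Year: 2010
June is a 30-day month
Total: 30 days

30


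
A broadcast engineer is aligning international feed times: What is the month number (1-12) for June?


Calendar month order:
5. May
6. June <--
7. July
June is month number 6

6


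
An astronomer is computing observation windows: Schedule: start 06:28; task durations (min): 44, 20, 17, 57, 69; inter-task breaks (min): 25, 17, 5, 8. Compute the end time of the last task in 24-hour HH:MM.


Start: 06:28 = 388 min from midnight
  after task 1 (44 min): 07:12
  after break (25 min): 07:37
  after task 2 (20 min): 07:57
  after break (17 min): 08:14
  after task 3 (17 min): 08:31
  after break (5 min): 08:36
  after task 4 (57 min): 09:33
  after break (8 min): 09:41
  after task 5 (69 min): 10:50
Total elapsed: 262 minutes
End time: 10:50

10:50


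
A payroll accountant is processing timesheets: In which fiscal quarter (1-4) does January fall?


Month: January (month 1)
Q1: January-March (months 1-3)
Q2: April-June (months 4-6)
Q3: July-September (months 7-9)
Q4: October-December (months 10-12)
Month 1 falls in Q1

1


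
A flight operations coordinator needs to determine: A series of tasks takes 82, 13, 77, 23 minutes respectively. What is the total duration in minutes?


Durations: 82, 13, 77, 23
Running sum: 82
+ 13 = 95
+ 77 = 172
+ 23 = 195
Total duration: 195 minutes
That is 3 hours and 15 minutes

195


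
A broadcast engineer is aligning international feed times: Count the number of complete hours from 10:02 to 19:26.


Start: 10:02
End: 19:26
Hour difference: 19 - 10 = 9 hours
Minute difference: 26 - 2 = 24 minutes
Total minutes: 564
Complete hours: 564 / 60 = 9 (remainder 24)

9


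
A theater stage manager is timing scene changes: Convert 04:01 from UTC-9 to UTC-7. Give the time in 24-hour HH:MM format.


Local time: 04:01 at UTC-9 (offset -9h)
Target zone: UTC-7 (offset -7h)
Difference: -7 - (-9) = 2 hours
Calculation: 4 + (2) = 6
Result: 06:01

06:01


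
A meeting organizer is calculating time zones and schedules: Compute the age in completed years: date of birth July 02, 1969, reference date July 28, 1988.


Birth: 1969-07-02
Reference: 1988-07-28
Year difference: 1988 - 1969 = 19
Has birthday (07-02) occurred by 07-28? Yes
Age in full years: 19

19


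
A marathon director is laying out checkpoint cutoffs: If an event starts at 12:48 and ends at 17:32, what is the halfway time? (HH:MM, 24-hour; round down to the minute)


Start time: 12:48 = 768 minutes from midnight
End time: 17:32 = 1052 minutes from midnight
Sum: 768 + 1052 = 1820
Midpoint: 1820 / 2 = 910 minutes
Convert: 910 / 60 = 15 hours, 10 minutes
Result: 15:10

15:10


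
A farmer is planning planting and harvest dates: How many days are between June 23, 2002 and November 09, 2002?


Start date: 2002-06-23
End date: 2002-11-09
Jun 2002: +8 days
Jul 2002: +31 days
Aug 2002: +31 days
... (3 more months)
Total: 139 days

139


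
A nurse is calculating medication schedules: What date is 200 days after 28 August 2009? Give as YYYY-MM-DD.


Start: 2009-08-28
Adding 200 days
Days remaining in August: 3
After August: 197 days still to add
September 2009: 30 days, 167 remaining
October 2009: 31 days, 136 remaining
November 2009: 30 days, 106 remaining
December 2009: 31 days, 75 remaining
Result: 2010-03-16

2010-03-16


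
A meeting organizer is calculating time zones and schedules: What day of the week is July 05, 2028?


Date: 2028-07-05
January 1, 2028 is a Saturday
Day of year: 187
Offset from Jan 1: 186 days
186 mod 7 = 4
Result: Wednesday

Wednesday


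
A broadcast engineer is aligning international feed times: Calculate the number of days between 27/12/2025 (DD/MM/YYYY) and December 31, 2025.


Start: December 27, 2025
End: December 31, 2025
Days left in December: 4
Total: 4 days

4


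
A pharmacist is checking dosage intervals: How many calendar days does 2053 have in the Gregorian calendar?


Year: 2053
Check leap year rules:
Divisible by 4? No
2053 is not a leap year
Days: 365

365


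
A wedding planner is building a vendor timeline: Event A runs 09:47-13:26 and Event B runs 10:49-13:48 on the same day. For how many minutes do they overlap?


Interval A: [587, 806] minutes from midnight
Interval B: [649, 828] minutes from midnight
Overlap start = max(587, 649) = 649
Overlap end = min(806, 828) = 806
Overlap = 806 - 649 = 157 minutes

157


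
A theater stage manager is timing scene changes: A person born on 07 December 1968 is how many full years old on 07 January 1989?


Birth: 1968-12-07
Reference: 1989-01-07
Year difference: 1989 - 1968 = 21
Has birthday (12-07) occurred by 01-07? No
Birthday not yet reached this year -> subtract 1
Age in full years: 20

20


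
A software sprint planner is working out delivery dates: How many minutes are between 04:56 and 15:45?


Start time: 04:56 = 296 minutes from midnight
End time: 15:45 = 945 minutes from midnight
Difference: 945 - 296 = 649 minutes
That is 10 hours and 49 minutes

649


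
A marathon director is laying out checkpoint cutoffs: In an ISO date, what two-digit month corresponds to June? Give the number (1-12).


Calendar month order:
5. May
6. June <--
7. July
June is month number 6

6


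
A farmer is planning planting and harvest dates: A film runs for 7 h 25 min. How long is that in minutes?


Hours: 7
Minutes: 25
Convert hours to minutes: 7 x 60 = 420
Add remaining minutes: 420 + 25 = 445

445


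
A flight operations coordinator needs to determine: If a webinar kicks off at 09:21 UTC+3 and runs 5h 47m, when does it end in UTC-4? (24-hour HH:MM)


Start: 09:21 in UTC+3
Step 1 - add duration:
  minutes: 21 + 47 = 68 (carry 1h)
  hours: 9 + 5 + 1 = 15
  end in UTC+3: 15:08
Step 2 - convert UTC+3 -> UTC-4:
  offset difference: -4 - (3) = -7 hours
  15 + (-7) = 8 -> mod 24 = 8
Result: 08:08 in UTC-4

08:08


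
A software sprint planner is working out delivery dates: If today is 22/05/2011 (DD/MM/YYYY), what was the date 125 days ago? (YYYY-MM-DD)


Start: 2011-05-22
Subtracting 125 days
Days already passed in May: 22
After going back through May: 103 more days to subtract
April 2011: 30 days, 73 remaining
March 2011: 31 days, 42 remaining
February 2011: 28 days, 14 remaining
January 2011 has 31 days, need 14
Result: 2011-01-17

2011-01-17


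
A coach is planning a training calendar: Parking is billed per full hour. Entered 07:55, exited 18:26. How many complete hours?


Start: 07:55
End: 18:26
Hour difference: 18 - 7 = 11 hours
Minute difference: 26 - 55 = -29 minutes
Total minutes: 631
Complete hours: 631 / 60 = 10 (remainder 31)

10


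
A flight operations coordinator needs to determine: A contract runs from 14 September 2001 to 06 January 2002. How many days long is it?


Start date: 2001-09-14
End date: 2002-01-06
Sep 2001: +17 days
Oct 2001: +31 days
Nov 2001: +30 days
Dec 2001: +31 days
Jan 2002: +5 days
Total: 114 days

114


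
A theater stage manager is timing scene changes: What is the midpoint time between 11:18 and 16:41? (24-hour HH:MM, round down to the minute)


Start time: 11:18 = 678 minutes from midnight
End time: 16:41 = 1001 minutes from midnight
Sum: 678 + 1001 = 1679
Midpoint: 1679 / 2 = 839 minutes
Convert: 839 / 60 = 13 hours, 59 minutes
Result: 13:59

13:59


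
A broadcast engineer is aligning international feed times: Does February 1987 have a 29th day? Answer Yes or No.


Year: 1987
Divisible by 4? 1987 / 4 = 496.75 -> No
Not divisible by 4, so NOT a leap year

No


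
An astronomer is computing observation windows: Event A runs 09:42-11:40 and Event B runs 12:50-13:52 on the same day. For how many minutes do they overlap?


Interval A: [582, 700] minutes from midnight
Interval B: [770, 832] minutes from midnight
Overlap start = max(582, 770) = 770
Overlap end = min(700, 832) = 700
End <= start, so the intervals do not overlap: 0 minutes

0


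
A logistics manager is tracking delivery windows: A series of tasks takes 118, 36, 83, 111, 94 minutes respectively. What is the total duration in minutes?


Durations: 118, 36, 83, 111, 94
Running sum: 118
+ 36 = 154
+ 83 = 237
+ 111 = 348
+ 94 = 442
Total duration: 442 minutes
That is 7 hours and 22 minutes

442


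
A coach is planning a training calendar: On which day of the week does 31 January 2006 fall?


Date: 2006-01-31
January 1, 2006 is a Sunday
Day of year: 31
Offset from Jan 1: 30 days
30 mod 7 = 2
Result: Tuesday

Tuesday


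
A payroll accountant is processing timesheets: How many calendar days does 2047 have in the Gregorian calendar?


Year: 2047
Check leap year rules:
Divisible by 4? No
2047 is not a leap year
Days: 365

365


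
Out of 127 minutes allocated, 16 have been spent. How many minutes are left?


Total budget: 127 minutes
Time used: 16 minutes
Remaining: 127 - 16 = 111 minutes
Percent used: 12.6%
Percent remaining: 87.4%

111


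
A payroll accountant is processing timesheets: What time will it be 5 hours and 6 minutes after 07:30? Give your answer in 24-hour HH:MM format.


Start time: 07:30
Adding: 5 hours 6 minutes
Minutes: 30 + 6 = 36
Hours: 7 + 5 + 0 = 12
Result: 12:36

12:36


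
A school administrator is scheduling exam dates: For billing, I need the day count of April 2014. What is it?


Month: April
Year: 2014
April is a 30-day month
Total: 30 days

30


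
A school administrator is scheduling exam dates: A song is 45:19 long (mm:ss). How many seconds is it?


Minutes: 45
Extra seconds: 19
Seconds per minute: 60
Minutes to seconds: 45 x 60 = 2700
Total: 2700 + 19 = 2719

2719


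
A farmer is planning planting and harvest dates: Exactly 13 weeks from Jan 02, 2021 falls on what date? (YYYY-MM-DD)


Start: 2021-01-02
Weeks to add: 13
Convert to days: 13 x 7 = 91 days
Add 91 days to 2021-01-02
Result: 2021-04-03

2021-04-03


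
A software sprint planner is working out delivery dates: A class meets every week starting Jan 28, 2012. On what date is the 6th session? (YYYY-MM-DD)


First occurrence: 2012-01-28 (occurrence 1)
Each occurrence is 7 days after the previous.
Occurrence 6 is 5 weeks after the first.
5 weeks = 35 days
2012-01-28 + 35 days = 2012-03-03

2012-03-03


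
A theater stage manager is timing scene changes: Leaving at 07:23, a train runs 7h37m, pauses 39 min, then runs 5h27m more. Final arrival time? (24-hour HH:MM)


Depart: 07:23
Leg 1: +457 min -> 15:00
Layover: +39 min -> 15:39
Leg 2: +327 min -> 21:06
Total travel: 823 minutes = 13h 43m
Arrival: 21:06

21:06


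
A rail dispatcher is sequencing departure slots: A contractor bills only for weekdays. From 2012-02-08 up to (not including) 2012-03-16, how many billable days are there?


Start: 2012-02-08 (Wednesday)
End (exclusive): 2012-03-16 (Friday)
Total calendar days: 37
Full weeks: 37 // 7 = 5 -> 25 weekdays
Remaining 2 days starting on Wednesday:
  Wed(w), Thu(w) -> 2 weekdays
Total business days: 25 + 2 = 27

27


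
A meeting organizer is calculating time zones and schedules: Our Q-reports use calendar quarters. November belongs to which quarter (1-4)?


Month: November (month 11)
Q1: January-March (months 1-3)
Q2: April-June (months 4-6)
Q3: July-September (months 7-9)
Q4: October-December (months 10-12)
Month 11 falls in Q4

4


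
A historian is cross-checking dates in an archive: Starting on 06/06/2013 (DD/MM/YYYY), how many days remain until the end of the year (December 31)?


Start: June 06, 2013
End: December 31, 2013
Days left in June: 24
July: 31
August: 31
September: 30
October: 31
... plus remaining months
Sum of remaining months: 184
Total: 24 + 184 = 208

208


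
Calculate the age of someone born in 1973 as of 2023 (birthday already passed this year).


Birth year: 1973
Current year: 2023
Age = current year - birth year
Age = 2023 - 1973 = 50

50


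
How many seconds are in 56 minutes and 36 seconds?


Minutes: 56
Seconds: 36
Convert minutes to seconds: 56 x 60 = 3360
Add remaining seconds: 3360 + 36 = 3396

3396


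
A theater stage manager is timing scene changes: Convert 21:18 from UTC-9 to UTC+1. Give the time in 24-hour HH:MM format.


Local time: 21:18 at UTC-9 (offset -9h)
Target zone: UTC+1 (offset 1h)
Difference: 1 - (-9) = 10 hours
Calculation: 21 + (10) = 31
Wraparound: (31) mod 24 = 7
Result: 07:18

07:18


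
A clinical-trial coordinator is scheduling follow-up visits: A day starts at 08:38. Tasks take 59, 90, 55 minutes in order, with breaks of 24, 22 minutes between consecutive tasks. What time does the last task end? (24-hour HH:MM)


Start: 08:38 = 518 min from midnight
  after task 1 (59 min): 09:37
  after break (24 min): 10:01
  after task 2 (90 min): 11:31
  after break (22 min): 11:53
  after task 3 (55 min): 12:48
Total elapsed: 250 minutes
End time: 12:48

12:48


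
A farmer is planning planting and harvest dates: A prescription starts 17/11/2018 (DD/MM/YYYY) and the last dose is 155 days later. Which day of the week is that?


Start: 2018-11-17 (Saturday)
Step 1 - find target date: add 155 days
  2018-11-17 + 155 days = 2019-04-21
Step 2 - day of week:
  155 mod 7 = 1
  Saturday + 1 days -> Sunday
Result: Sunday (2019-04-21)

Sunday


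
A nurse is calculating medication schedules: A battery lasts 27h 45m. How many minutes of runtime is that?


Hours: 27
Extra minutes: 45
Minutes per hour: 60
Hours to minutes: 27 x 60 = 1620
Total: 1620 + 45 = 1665

1665


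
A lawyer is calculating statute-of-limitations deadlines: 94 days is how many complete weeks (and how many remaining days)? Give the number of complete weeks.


Total days: 94
Days per week: 7
Division: 94 / 7 = 13 remainder 3
Complete weeks: 13
Remaining days: 3

13


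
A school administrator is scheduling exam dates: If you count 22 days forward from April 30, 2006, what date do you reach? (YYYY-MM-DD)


Start: 2006-04-30
Adding 22 days
Days remaining in April: 0
After April: 22 days still to add
May 2006 has 31 days, need 22
Result: 2006-05-22

2006-05-22


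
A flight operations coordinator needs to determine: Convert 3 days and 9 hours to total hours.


Days: 3
Extra hours: 9
Hours per day: 24
Days to hours: 3 x 24 = 72
Total: 72 + 9 = 81

81


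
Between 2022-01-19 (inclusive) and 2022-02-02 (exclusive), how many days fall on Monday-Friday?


Start: 2022-01-19 (Wednesday)
End (exclusive): 2022-02-02 (Wednesday)
Total calendar days: 14
Full weeks: 14 // 7 = 2 -> 10 weekdays
Remaining 0 days starting on Wednesday:
Total business days: 10 + 0 = 10

10


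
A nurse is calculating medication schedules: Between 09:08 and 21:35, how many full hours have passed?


Start: 09:08
End: 21:35
Hour difference: 21 - 9 = 12 hours
Minute difference: 35 - 8 = 27 minutes
Total minutes: 747
Complete hours: 747 / 60 = 12 (remainder 27)

12


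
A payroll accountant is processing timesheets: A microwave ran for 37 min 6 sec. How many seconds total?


Minutes: 37
Extra seconds: 6
Seconds per minute: 60
Minutes to seconds: 37 x 60 = 2220
Total: 2220 + 6 = 2226

2226


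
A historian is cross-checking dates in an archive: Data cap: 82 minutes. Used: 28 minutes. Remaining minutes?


Total budget: 82 minutes
Time used: 28 minutes
Remaining: 82 - 28 = 54 minutes
Percent used: 34.1%
Percent remaining: 65.9%

54


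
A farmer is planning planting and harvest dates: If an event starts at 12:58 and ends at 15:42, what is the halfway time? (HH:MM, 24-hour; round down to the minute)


Start time: 12:58 = 778 minutes from midnight
End time: 15:42 = 942 minutes from midnight
Sum: 778 + 942 = 1720
Midpoint: 1720 / 2 = 860 minutes
Convert: 860 / 60 = 14 hours, 20 minutes
Result: 14:20

14:20


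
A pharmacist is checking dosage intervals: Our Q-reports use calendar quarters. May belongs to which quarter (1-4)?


Month: May (month 5)
Q1: January-March (months 1-3)
Q2: April-June (months 4-6)
Q3: July-September (months 7-9)
Q4: October-December (months 10-12)
Month 5 falls in Q2

2


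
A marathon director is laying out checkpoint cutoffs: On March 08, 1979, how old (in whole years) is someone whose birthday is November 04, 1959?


Birth: 1959-11-04
Reference: 1979-03-08
Year difference: 1979 - 1959 = 20
Has birthday (11-04) occurred by 03-08? No
Birthday not yet reached this year -> subtract 1
Age in full years: 19

19


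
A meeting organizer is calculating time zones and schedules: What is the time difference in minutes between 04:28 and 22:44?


Start time: 04:28 = 268 minutes from midnight
End time: 22:44 = 1364 minutes from midnight
Difference: 1364 - 268 = 1096 minutes
That is 18 hours and 16 minutes

1096


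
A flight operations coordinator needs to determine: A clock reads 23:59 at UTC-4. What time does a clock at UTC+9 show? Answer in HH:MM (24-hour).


Local time: 23:59 at UTC-4 (offset -4h)
Target zone: UTC+9 (offset 9h)
Difference: 9 - (-4) = 13 hours
Calculation: 23 + (13) = 36
Wraparound: (36) mod 24 = 12
Result: 12:59

12:59


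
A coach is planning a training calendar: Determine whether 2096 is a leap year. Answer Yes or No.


Year: 2096
Divisible by 4? 2096 / 4 = 524.0 -> Yes
Divisible by 100? 2096 / 100 = 20.96 -> No
Divisible by 4 but not 100, so it IS a leap year

Yes


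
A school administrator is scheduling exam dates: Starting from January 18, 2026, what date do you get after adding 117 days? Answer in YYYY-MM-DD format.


Start: 2026-01-18
Adding 117 days
Days remaining in January: 13
After January: 104 days still to add
February 2026: 28 days, 76 remaining
March 2026: 31 days, 45 remaining
April 2026: 30 days, 15 remaining
May 2026 has 31 days, need 15
Result: 2026-05-15

2026-05-15


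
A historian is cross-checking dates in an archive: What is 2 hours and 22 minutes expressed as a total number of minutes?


Hours: 2
Minutes: 22
Convert hours to minutes: 2 x 60 = 120
Add remaining minutes: 120 + 22 = 142

142


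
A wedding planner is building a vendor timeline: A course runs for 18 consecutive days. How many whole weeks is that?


Total days: 18
Days per week: 7
Division: 18 / 7 = 2 remainder 4
Complete weeks: 2
Remaining days: 4

2


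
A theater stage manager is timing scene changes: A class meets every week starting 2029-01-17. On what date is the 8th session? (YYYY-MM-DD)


First occurrence: 2029-01-17 (occurrence 1)
Each occurrence is 7 days after the previous.
Occurrence 8 is 7 weeks after the first.
7 weeks = 49 days
2029-01-17 + 49 days = 2029-03-07

2029-03-07


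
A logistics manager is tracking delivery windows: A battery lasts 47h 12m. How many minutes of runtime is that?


Hours: 47
Extra minutes: 12
Minutes per hour: 60
Hours to minutes: 47 x 60 = 2820
Total: 2820 + 12 = 2832

2832


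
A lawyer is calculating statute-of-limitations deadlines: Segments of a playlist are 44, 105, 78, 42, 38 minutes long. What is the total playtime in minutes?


Durations: 44, 105, 78, 42, 38
Running sum: 44
+ 105 = 149
+ 78 = 227
+ 42 = 269
+ 38 = 307
Total duration: 307 minutes
That is 5 hours and 7 minutes

307


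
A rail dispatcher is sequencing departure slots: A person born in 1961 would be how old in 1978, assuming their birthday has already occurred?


Birth year: 1961
Current year: 1978
Age = current year - birth year
Age = 1978 - 1961 = 17

17


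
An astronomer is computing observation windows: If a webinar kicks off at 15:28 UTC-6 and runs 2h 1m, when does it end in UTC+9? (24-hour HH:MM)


Start: 15:28 in UTC-6
Step 1 - add duration:
  minutes: 28 + 1 = 29
  hours: 15 + 2 + 0 = 17
  end in UTC-6: 17:29
Step 2 - convert UTC-6 -> UTC+9:
  offset difference: 9 - (-6) = 15 hours
  17 + (15) = 32 -> mod 24 = 8
Result: 08:29 in UTC+9

08:29


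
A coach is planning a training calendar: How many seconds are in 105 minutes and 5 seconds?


Minutes: 105
Seconds: 5
Convert minutes to seconds: 105 x 60 = 6300
Add remaining seconds: 6300 + 5 = 6305

6305


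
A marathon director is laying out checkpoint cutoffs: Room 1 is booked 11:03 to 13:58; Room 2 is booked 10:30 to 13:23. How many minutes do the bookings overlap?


Interval A: [663, 838] minutes from midnight
Interval B: [630, 803] minutes from midnight
Overlap start = max(663, 630) = 663
Overlap end = min(838, 803) = 803
Overlap = 803 - 663 = 140 minutes

140


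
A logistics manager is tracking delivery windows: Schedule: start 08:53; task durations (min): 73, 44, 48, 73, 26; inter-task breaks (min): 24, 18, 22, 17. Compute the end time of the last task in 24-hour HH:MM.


Start: 08:53 = 533 min from midnight
  after task 1 (73 min): 10:06
  after break (24 min): 10:30
  after task 2 (44 min): 11:14
  after break (18 min): 11:32
  after task 3 (48 min): 12:20
  after break (22 min): 12:42
  after task 4 (73 min): 13:55
  after break (17 min): 14:12
  after task 5 (26 min): 14:38
Total elapsed: 345 minutes
End time: 14:38

14:38


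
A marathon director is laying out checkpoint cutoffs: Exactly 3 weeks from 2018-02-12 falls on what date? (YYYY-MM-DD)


Start: 2018-02-12
Weeks to add: 3
Convert to days: 3 x 7 = 21 days
Add 21 days to 2018-02-12
Result: 2018-03-05

2018-03-05


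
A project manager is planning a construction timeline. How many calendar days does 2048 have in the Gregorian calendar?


Year: 2048
Check leap year rules:
Divisible by 4? Yes
Divisible by 100? No
2048 is a leap year
Days: 366

366


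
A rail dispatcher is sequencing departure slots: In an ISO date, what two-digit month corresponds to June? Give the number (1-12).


Calendar month order:
5. May
6. June <--
7. July
June is month number 6

6


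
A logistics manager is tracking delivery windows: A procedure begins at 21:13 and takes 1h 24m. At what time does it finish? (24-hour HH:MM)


Start time: 21:13
Adding: 1 hours 24 minutes
Minutes: 13 + 24 = 37
Hours: 21 + 1 + 0 = 22
Result: 22:37

22:37


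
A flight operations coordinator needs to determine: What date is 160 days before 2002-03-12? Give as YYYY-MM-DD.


Start: 2002-03-12
Subtracting 160 days
Days already passed in March: 12
After going back through March: 148 more days to subtract
February 2002: 28 days, 120 remaining
January 2002: 31 days, 89 remaining
December 2001: 31 days, 58 remaining
November 2001: 30 days, 28 remaining
Result: 2001-10-03

2001-10-03


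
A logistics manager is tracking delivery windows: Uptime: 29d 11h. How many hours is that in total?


Days: 29
Extra hours: 11
Hours per day: 24
Days to hours: 29 x 24 = 696
Total: 696 + 11 = 707

707


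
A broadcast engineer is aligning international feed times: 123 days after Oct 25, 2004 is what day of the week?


Start: 2004-10-25 (Monday)
Step 1 - find target date: add 123 days
  2004-10-25 + 123 days = 2005-02-25
Step 2 - day of week:
  123 mod 7 = 4
  Monday + 4 days -> Friday
Result: Friday (2005-02-25)

Friday


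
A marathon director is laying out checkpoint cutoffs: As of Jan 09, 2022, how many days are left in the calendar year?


Start: January 09, 2022
End: December 31, 2022
Days left in January: 22
February: 28
March: 31
April: 30
May: 31
... plus remaining months
Sum of remaining months: 334
Total: 22 + 334 = 356

356


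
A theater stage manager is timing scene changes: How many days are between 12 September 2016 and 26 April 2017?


Start date: 2016-09-12
End date: 2017-04-26
Sep 2016: +19 days
Oct 2016: +31 days
Nov 2016: +30 days
... (5 more months)
Total: 226 days

226


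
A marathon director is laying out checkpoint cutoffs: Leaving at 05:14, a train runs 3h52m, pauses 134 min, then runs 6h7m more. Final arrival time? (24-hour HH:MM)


Depart: 05:14
Leg 1: +232 min -> 09:06
Layover: +134 min -> 11:20
Leg 2: +367 min -> 17:27
Total travel: 733 minutes = 12h 13m
Arrival: 17:27

17:27


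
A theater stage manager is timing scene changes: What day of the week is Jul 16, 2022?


Date: 2022-07-16
January 1, 2022 is a Saturday
Day of year: 197
Offset from Jan 1: 196 days
196 mod 7 = 0
Result: Saturday

Saturday


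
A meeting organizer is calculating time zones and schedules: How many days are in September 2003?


Month: September
Year: 2003
September is a 30-day month
Total: 30 days

30


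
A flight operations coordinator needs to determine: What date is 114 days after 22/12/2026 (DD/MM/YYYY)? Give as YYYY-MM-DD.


Start: 2026-12-22
Adding 114 days
Days remaining in December: 9
After December: 105 days still to add
January 2027: 31 days, 74 remaining
February 2027: 28 days, 46 remaining
March 2027: 31 days, 15 remaining
April 2027 has 30 days, need 15
Result: 2027-04-15

2027-04-15


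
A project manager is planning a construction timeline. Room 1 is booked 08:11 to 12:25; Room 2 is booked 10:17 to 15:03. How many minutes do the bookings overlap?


Interval A: [491, 745] minutes from midnight
Interval B: [617, 903] minutes from midnight
Overlap start = max(491, 617) = 617
Overlap end = min(745, 903) = 745
Overlap = 745 - 617 = 128 minutes

128


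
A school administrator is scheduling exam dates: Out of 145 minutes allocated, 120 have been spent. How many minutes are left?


Total budget: 145 minutes
Time used: 120 minutes
Remaining: 145 - 120 = 25 minutes
Percent used: 82.8%
Percent remaining: 17.2%

25


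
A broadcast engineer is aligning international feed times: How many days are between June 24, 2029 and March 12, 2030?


Start date: 2029-06-24
End date: 2030-03-12
Jun 2029: +7 days
Jul 2029: +31 days
Aug 2029: +31 days
... (7 more months)
Total: 261 days

261


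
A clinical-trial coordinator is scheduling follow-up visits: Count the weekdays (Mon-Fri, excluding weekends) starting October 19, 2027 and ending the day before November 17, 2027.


Start: 2027-10-19 (Tuesday)
End (exclusive): 2027-11-17 (Wednesday)
Total calendar days: 29
Full weeks: 29 // 7 = 4 -> 20 weekdays
Remaining 1 days starting on Tuesday:
  Tue(w) -> 1 weekdays
Total business days: 20 + 1 = 21

21


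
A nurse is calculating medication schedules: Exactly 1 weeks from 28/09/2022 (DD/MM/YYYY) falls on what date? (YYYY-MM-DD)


Start: 2022-09-28
Weeks to add: 1
Convert to days: 1 x 7 = 7 days
Add 7 days to 2022-09-28
Result: 2022-10-05

2022-10-05


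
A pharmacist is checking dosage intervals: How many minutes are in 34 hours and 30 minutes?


Hours: 34
Extra minutes: 30
Minutes per hour: 60
Hours to minutes: 34 x 60 = 2040
Total: 2040 + 30 = 2070

2070
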